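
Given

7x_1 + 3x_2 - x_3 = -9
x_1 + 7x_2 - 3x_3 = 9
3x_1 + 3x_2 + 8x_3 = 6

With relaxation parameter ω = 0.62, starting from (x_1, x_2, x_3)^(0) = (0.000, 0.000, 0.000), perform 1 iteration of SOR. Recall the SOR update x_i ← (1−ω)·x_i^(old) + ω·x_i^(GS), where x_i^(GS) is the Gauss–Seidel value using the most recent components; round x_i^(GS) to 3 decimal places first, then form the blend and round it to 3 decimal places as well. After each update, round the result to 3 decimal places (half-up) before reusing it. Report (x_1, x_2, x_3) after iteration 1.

(-0.797, 0.868, 0.448)

Iteration 1:
  x_1: GS value = (-9 - (3)·0.000 - (-1)·0.000) / (7) = -1.286;  x_1 ← (1−ω)·0.000 + ω·-1.286 = -0.797
  x_2: GS value = (9 - (1)·-0.797 - (-3)·0.000) / (7) = 1.400;  x_2 ← (1−ω)·0.000 + ω·1.400 = 0.868
  x_3: GS value = (6 - (3)·-0.797 - (3)·0.868) / (8) = 0.723;  x_3 ← (1−ω)·0.000 + ω·0.723 = 0.448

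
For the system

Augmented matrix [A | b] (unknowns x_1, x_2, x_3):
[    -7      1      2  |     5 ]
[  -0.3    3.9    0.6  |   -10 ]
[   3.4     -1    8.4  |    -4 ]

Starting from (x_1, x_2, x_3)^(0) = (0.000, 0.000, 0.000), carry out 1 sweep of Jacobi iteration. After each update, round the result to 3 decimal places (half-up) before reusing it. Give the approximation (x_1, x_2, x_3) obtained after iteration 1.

Iteration 1:
  x_1 = (5 - (1)·0.000 - (2)·0.000) / (-7) = -0.714
  x_2 = (-10 - (-0.3)·0.000 - (0.6)·0.000) / (3.9) = -2.564
  x_3 = (-4 - (3.4)·0.000 - (-1)·0.000) / (8.4) = -0.476

(-0.714, -2.564, -0.476)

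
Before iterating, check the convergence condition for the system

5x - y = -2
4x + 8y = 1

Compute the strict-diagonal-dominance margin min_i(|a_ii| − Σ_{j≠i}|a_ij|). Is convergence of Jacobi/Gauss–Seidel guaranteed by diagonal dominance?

row 1: |5| − (1) = 4
row 2: |8| − (4) = 4
minimum over rows = 4 → strictly diagonally dominant (convergence guaranteed)

4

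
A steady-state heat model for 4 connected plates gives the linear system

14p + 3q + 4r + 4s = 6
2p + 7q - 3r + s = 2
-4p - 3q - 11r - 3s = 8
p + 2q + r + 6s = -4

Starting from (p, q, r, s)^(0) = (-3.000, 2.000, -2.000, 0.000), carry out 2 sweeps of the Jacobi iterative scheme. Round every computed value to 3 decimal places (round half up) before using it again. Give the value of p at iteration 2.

0.562

Iteration 1:
  p = (6 - (3)·2.000 - (4)·-2.000 - (4)·0.000) / (14) = 0.571
  q = (2 - (2)·-3.000 - (-3)·-2.000 - (1)·0.000) / (7) = 0.286
  r = (8 - (-4)·-3.000 - (-3)·2.000 - (-3)·0.000) / (-11) = -0.182
  s = (-4 - (1)·-3.000 - (2)·2.000 - (1)·-2.000) / (6) = -0.500
Iteration 2:
  p = (6 - (3)·0.286 - (4)·-0.182 - (4)·-0.500) / (14) = 0.562
  q = (2 - (2)·0.571 - (-3)·-0.182 - (1)·-0.500) / (7) = 0.116
  r = (8 - (-4)·0.571 - (-3)·0.286 - (-3)·-0.500) / (-11) = -0.877
  s = (-4 - (1)·0.571 - (2)·0.286 - (1)·-0.182) / (6) = -0.827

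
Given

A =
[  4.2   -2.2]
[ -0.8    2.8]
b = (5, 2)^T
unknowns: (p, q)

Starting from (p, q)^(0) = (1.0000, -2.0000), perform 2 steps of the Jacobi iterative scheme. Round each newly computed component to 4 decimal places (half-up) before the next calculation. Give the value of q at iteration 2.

Iteration 1:
  p = (5 - (-2.2)·-2.0000) / (4.2) = 0.1429
  q = (2 - (-0.8)·1.0000) / (2.8) = 1.0000
Iteration 2:
  p = (5 - (-2.2)·1.0000) / (4.2) = 1.7143
  q = (2 - (-0.8)·0.1429) / (2.8) = 0.7551

0.7551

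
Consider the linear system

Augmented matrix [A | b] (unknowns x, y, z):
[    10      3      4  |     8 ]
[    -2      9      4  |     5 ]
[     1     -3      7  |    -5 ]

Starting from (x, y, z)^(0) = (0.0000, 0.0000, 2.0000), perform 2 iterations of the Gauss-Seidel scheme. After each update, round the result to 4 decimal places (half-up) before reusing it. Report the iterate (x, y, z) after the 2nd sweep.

Iteration 1:
  x = (8 - (3)·0.0000 - (4)·2.0000) / (10) = 0.0000
  y = (5 - (-2)·0.0000 - (4)·2.0000) / (9) = -0.3333
  z = (-5 - (1)·0.0000 - (-3)·-0.3333) / (7) = -0.8571
Iteration 2:
  x = (8 - (3)·-0.3333 - (4)·-0.8571) / (10) = 1.2428
  y = (5 - (-2)·1.2428 - (4)·-0.8571) / (9) = 1.2127
  z = (-5 - (1)·1.2428 - (-3)·1.2127) / (7) = -0.3721

(1.2428, 1.2127, -0.3721)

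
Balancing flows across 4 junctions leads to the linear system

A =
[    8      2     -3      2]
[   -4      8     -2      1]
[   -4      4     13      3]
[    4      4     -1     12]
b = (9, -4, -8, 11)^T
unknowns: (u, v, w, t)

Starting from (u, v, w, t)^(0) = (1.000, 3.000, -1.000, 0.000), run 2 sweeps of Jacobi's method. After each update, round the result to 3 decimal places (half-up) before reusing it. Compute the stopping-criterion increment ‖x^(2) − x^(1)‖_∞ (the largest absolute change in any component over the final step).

Iteration 1:
  u = (9 - (2)·3.000 - (-3)·-1.000 - (2)·0.000) / (8) = 0.000
  v = (-4 - (-4)·1.000 - (-2)·-1.000 - (1)·0.000) / (8) = -0.250
  w = (-8 - (-4)·1.000 - (4)·3.000 - (3)·0.000) / (13) = -1.231
  t = (11 - (4)·1.000 - (4)·3.000 - (-1)·-1.000) / (12) = -0.500
Iteration 2:
  u = (9 - (2)·-0.250 - (-3)·-1.231 - (2)·-0.500) / (8) = 0.851
  v = (-4 - (-4)·0.000 - (-2)·-1.231 - (1)·-0.500) / (8) = -0.745
  w = (-8 - (-4)·0.000 - (4)·-0.250 - (3)·-0.500) / (13) = -0.423
  t = (11 - (4)·0.000 - (4)·-0.250 - (-1)·-1.231) / (12) = 0.897
Change: (0.851, -0.495, 0.808, 1.397) → max |·| = 1.397

1.397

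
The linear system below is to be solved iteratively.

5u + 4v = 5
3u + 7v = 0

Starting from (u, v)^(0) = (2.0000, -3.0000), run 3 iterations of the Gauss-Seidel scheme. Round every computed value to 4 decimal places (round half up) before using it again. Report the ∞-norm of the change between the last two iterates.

0.4231

Iteration 1:
  u = (5 - (4)·-3.0000) / (5) = 3.4000
  v = (0 - (3)·3.4000) / (7) = -1.4571
Iteration 2:
  u = (5 - (4)·-1.4571) / (5) = 2.1657
  v = (0 - (3)·2.1657) / (7) = -0.9282
Iteration 3:
  u = (5 - (4)·-0.9282) / (5) = 1.7426
  v = (0 - (3)·1.7426) / (7) = -0.7468
Change: (-0.4231, 0.1814) → max |·| = 0.4231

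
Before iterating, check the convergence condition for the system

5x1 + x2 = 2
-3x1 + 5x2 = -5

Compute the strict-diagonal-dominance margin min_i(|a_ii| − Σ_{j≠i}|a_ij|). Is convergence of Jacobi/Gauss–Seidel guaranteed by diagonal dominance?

row 1: |5| − (1) = 4
row 2: |5| − (3) = 2
minimum over rows = 2 → strictly diagonally dominant (convergence guaranteed)

2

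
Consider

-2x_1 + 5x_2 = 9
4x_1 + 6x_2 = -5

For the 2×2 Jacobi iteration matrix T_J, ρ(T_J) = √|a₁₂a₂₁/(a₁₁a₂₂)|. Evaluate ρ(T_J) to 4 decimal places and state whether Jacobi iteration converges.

1.2910

a₁₂a₂₁/(a₁₁a₂₂) = (5)·(4) / ((-2)·(6)) = -1.666667
ρ = √|-1.666667| = √1.666667 = 1.2910
ρ > 1, so Jacobi diverges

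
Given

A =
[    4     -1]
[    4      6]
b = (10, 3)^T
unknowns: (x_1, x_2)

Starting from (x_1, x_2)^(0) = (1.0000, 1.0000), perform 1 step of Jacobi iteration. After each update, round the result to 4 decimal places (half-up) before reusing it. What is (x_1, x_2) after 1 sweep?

Iteration 1:
  x_1 = (10 - (-1)·1.0000) / (4) = 2.7500
  x_2 = (3 - (4)·1.0000) / (6) = -0.1667

(2.7500, -0.1667)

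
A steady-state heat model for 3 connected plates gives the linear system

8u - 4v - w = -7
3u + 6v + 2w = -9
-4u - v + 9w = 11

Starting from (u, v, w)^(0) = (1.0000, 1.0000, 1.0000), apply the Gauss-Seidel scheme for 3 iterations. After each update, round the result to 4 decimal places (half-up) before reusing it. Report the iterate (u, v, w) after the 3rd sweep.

Iteration 1:
  u = (-7 - (-4)·1.0000 - (-1)·1.0000) / (8) = -0.2500
  v = (-9 - (3)·-0.2500 - (2)·1.0000) / (6) = -1.7083
  w = (11 - (-4)·-0.2500 - (-1)·-1.7083) / (9) = 0.9213
Iteration 2:
  u = (-7 - (-4)·-1.7083 - (-1)·0.9213) / (8) = -1.6140
  v = (-9 - (3)·-1.6140 - (2)·0.9213) / (6) = -1.0001
  w = (11 - (-4)·-1.6140 - (-1)·-1.0001) / (9) = 0.3938
Iteration 3:
  u = (-7 - (-4)·-1.0001 - (-1)·0.3938) / (8) = -1.3258
  v = (-9 - (3)·-1.3258 - (2)·0.3938) / (6) = -0.9684
  w = (11 - (-4)·-1.3258 - (-1)·-0.9684) / (9) = 0.5254

(-1.3258, -0.9684, 0.5254)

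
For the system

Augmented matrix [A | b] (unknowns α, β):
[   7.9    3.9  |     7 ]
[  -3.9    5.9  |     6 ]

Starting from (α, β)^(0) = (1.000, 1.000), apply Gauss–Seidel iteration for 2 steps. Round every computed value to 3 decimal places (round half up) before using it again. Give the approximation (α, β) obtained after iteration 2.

(0.256, 1.186)

Iteration 1:
  α = (7 - (3.9)·1.000) / (7.9) = 0.392
  β = (6 - (-3.9)·0.392) / (5.9) = 1.276
Iteration 2:
  α = (7 - (3.9)·1.276) / (7.9) = 0.256
  β = (6 - (-3.9)·0.256) / (5.9) = 1.186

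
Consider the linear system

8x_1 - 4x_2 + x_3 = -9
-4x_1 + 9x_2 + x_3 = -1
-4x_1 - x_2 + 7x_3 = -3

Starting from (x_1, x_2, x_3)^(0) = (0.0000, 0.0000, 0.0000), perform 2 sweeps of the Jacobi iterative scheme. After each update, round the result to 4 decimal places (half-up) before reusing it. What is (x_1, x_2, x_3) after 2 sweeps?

(-1.1270, -0.5635, -1.0873)

Iteration 1:
  x_1 = (-9 - (-4)·0.0000 - (1)·0.0000) / (8) = -1.1250
  x_2 = (-1 - (-4)·0.0000 - (1)·0.0000) / (9) = -0.1111
  x_3 = (-3 - (-4)·0.0000 - (-1)·0.0000) / (7) = -0.4286
Iteration 2:
  x_1 = (-9 - (-4)·-0.1111 - (1)·-0.4286) / (8) = -1.1270
  x_2 = (-1 - (-4)·-1.1250 - (1)·-0.4286) / (9) = -0.5635
  x_3 = (-3 - (-4)·-1.1250 - (-1)·-0.1111) / (7) = -1.0873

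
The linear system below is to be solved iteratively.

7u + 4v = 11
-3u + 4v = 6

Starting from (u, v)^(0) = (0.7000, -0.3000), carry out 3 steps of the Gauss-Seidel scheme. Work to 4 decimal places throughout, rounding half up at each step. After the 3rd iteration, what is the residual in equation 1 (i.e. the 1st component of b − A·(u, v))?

-2.2829

Iteration 1:
  u = (11 - (4)·-0.3000) / (7) = 1.7429
  v = (6 - (-3)·1.7429) / (4) = 2.8072
Iteration 2:
  u = (11 - (4)·2.8072) / (7) = -0.0327
  v = (6 - (-3)·-0.0327) / (4) = 1.4755
Iteration 3:
  u = (11 - (4)·1.4755) / (7) = 0.7283
  v = (6 - (-3)·0.7283) / (4) = 2.0462
Residual b − A·x = (-2.2829, 0.0001)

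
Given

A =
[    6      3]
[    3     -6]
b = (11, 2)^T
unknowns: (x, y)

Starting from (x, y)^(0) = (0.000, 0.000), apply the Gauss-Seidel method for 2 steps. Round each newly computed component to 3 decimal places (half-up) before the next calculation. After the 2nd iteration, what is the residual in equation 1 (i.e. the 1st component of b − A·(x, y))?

Iteration 1:
  x = (11 - (3)·0.000) / (6) = 1.833
  y = (2 - (3)·1.833) / (-6) = 0.583
Iteration 2:
  x = (11 - (3)·0.583) / (6) = 1.542
  y = (2 - (3)·1.542) / (-6) = 0.438
Residual b − A·x = (0.434, 0.002)

0.434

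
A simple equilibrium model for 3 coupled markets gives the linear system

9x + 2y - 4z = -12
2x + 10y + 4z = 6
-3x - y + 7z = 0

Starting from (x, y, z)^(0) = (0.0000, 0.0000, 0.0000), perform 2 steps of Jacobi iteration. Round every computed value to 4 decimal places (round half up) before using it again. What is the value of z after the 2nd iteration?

-0.4857

Iteration 1:
  x = (-12 - (2)·0.0000 - (-4)·0.0000) / (9) = -1.3333
  y = (6 - (2)·0.0000 - (4)·0.0000) / (10) = 0.6000
  z = (0 - (-3)·0.0000 - (-1)·0.0000) / (7) = 0.0000
Iteration 2:
  x = (-12 - (2)·0.6000 - (-4)·0.0000) / (9) = -1.4667
  y = (6 - (2)·-1.3333 - (4)·0.0000) / (10) = 0.8667
  z = (0 - (-3)·-1.3333 - (-1)·0.6000) / (7) = -0.4857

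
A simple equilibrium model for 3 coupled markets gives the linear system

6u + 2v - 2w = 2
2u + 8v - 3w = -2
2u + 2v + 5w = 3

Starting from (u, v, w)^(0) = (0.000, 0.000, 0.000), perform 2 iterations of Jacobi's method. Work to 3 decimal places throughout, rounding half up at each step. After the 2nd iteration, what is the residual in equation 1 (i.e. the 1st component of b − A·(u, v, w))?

-0.352

Iteration 1:
  u = (2 - (2)·0.000 - (-2)·0.000) / (6) = 0.333
  v = (-2 - (2)·0.000 - (-3)·0.000) / (8) = -0.250
  w = (3 - (2)·0.000 - (2)·0.000) / (5) = 0.600
Iteration 2:
  u = (2 - (2)·-0.250 - (-2)·0.600) / (6) = 0.617
  v = (-2 - (2)·0.333 - (-3)·0.600) / (8) = -0.108
  w = (3 - (2)·0.333 - (2)·-0.250) / (5) = 0.567
Residual b − A·x = (-0.352, -0.669, -0.853)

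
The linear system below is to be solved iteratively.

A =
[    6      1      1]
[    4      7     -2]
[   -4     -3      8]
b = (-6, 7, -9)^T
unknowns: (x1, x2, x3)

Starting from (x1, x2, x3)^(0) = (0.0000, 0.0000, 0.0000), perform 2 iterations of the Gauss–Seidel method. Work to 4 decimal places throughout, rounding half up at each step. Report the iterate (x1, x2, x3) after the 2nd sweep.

Iteration 1:
  x1 = (-6 - (1)·0.0000 - (1)·0.0000) / (6) = -1.0000
  x2 = (7 - (4)·-1.0000 - (-2)·0.0000) / (7) = 1.5714
  x3 = (-9 - (-4)·-1.0000 - (-3)·1.5714) / (8) = -1.0357
Iteration 2:
  x1 = (-6 - (1)·1.5714 - (1)·-1.0357) / (6) = -1.0893
  x2 = (7 - (4)·-1.0893 - (-2)·-1.0357) / (7) = 1.3265
  x3 = (-9 - (-4)·-1.0893 - (-3)·1.3265) / (8) = -1.1722

(-1.0893, 1.3265, -1.1722)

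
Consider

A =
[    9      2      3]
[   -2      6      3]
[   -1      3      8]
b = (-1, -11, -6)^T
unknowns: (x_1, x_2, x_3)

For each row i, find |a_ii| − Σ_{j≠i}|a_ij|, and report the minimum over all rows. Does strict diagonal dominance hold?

1

row 1: |9| − (2+3) = 4
row 2: |6| − (2+3) = 1
row 3: |8| − (1+3) = 4
minimum over rows = 1 → strictly diagonally dominant (convergence guaranteed)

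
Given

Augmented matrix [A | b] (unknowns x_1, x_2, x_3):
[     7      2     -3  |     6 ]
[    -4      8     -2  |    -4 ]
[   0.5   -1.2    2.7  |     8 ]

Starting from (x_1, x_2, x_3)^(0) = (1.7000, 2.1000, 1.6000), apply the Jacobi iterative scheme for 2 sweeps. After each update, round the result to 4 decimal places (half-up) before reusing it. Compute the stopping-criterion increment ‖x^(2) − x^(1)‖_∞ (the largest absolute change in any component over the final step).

Iteration 1:
  x_1 = (6 - (2)·2.1000 - (-3)·1.6000) / (7) = 0.9429
  x_2 = (-4 - (-4)·1.7000 - (-2)·1.6000) / (8) = 0.7500
  x_3 = (8 - (0.5)·1.7000 - (-1.2)·2.1000) / (2.7) = 3.5815
Iteration 2:
  x_1 = (6 - (2)·0.7500 - (-3)·3.5815) / (7) = 2.1778
  x_2 = (-4 - (-4)·0.9429 - (-2)·3.5815) / (8) = 0.8668
  x_3 = (8 - (0.5)·0.9429 - (-1.2)·0.7500) / (2.7) = 3.1217
Change: (1.2349, 0.1168, -0.4598) → max |·| = 1.2349

1.2349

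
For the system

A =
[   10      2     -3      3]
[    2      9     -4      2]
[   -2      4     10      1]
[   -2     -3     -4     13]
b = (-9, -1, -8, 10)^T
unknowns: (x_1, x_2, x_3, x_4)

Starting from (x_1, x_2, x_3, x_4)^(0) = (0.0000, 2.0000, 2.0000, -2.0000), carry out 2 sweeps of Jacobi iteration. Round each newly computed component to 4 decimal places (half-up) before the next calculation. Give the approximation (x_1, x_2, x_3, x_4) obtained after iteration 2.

Iteration 1:
  x_1 = (-9 - (2)·2.0000 - (-3)·2.0000 - (3)·-2.0000) / (10) = -0.1000
  x_2 = (-1 - (2)·0.0000 - (-4)·2.0000 - (2)·-2.0000) / (9) = 1.2222
  x_3 = (-8 - (-2)·0.0000 - (4)·2.0000 - (1)·-2.0000) / (10) = -1.4000
  x_4 = (10 - (-2)·0.0000 - (-3)·2.0000 - (-4)·2.0000) / (13) = 1.8462
Iteration 2:
  x_1 = (-9 - (2)·1.2222 - (-3)·-1.4000 - (3)·1.8462) / (10) = -2.1183
  x_2 = (-1 - (2)·-0.1000 - (-4)·-1.4000 - (2)·1.8462) / (9) = -1.1214
  x_3 = (-8 - (-2)·-0.1000 - (4)·1.2222 - (1)·1.8462) / (10) = -1.4935
  x_4 = (10 - (-2)·-0.1000 - (-3)·1.2222 - (-4)·-1.4000) / (13) = 0.6051

(-2.1183, -1.1214, -1.4935, 0.6051)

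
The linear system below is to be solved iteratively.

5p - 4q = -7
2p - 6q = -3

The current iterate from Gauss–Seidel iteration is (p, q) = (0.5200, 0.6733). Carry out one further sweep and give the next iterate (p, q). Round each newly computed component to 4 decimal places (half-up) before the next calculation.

One sweep:
  p = (-7 - (-4)·0.6733) / (5) = -0.8614
  q = (-3 - (2)·-0.8614) / (-6) = 0.2129

(-0.8614, 0.2129)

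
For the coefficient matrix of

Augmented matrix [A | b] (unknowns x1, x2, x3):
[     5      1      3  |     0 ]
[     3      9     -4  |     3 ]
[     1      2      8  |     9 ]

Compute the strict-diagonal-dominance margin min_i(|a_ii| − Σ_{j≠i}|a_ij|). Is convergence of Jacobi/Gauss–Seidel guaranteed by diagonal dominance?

1

row 1: |5| − (1+3) = 1
row 2: |9| − (3+4) = 2
row 3: |8| − (1+2) = 5
minimum over rows = 1 → strictly diagonally dominant (convergence guaranteed)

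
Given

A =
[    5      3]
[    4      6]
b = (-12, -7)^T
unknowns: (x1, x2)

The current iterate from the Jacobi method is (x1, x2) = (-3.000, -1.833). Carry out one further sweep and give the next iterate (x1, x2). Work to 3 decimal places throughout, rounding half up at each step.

(-1.300, 0.833)

One sweep:
  x1 = (-12 - (3)·-1.833) / (5) = -1.300
  x2 = (-7 - (4)·-3.000) / (6) = 0.833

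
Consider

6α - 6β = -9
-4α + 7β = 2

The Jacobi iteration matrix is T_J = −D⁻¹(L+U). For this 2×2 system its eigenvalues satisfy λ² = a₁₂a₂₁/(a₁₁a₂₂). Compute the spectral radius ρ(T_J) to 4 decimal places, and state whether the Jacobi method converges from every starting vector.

a₁₂a₂₁/(a₁₁a₂₂) = (-6)·(-4) / ((6)·(7)) = 0.571429
ρ = √|0.571429| = √0.571429 = 0.7559
ρ < 1, so Jacobi converges

0.7559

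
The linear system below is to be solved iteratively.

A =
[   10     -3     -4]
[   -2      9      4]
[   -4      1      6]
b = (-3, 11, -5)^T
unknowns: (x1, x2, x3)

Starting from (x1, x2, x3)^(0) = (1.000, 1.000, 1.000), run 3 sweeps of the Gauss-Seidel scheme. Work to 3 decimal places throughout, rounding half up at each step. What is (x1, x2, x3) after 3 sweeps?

(-0.378, 1.713, -1.371)

Iteration 1:
  x1 = (-3 - (-3)·1.000 - (-4)·1.000) / (10) = 0.400
  x2 = (11 - (-2)·0.400 - (4)·1.000) / (9) = 0.867
  x3 = (-5 - (-4)·0.400 - (1)·0.867) / (6) = -0.711
Iteration 2:
  x1 = (-3 - (-3)·0.867 - (-4)·-0.711) / (10) = -0.324
  x2 = (11 - (-2)·-0.324 - (4)·-0.711) / (9) = 1.466
  x3 = (-5 - (-4)·-0.324 - (1)·1.466) / (6) = -1.294
Iteration 3:
  x1 = (-3 - (-3)·1.466 - (-4)·-1.294) / (10) = -0.378
  x2 = (11 - (-2)·-0.378 - (4)·-1.294) / (9) = 1.713
  x3 = (-5 - (-4)·-0.378 - (1)·1.713) / (6) = -1.371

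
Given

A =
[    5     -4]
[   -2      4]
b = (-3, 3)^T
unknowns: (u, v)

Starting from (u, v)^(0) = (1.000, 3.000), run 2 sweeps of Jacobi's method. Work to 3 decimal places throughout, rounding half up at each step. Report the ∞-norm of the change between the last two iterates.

1.400

Iteration 1:
  u = (-3 - (-4)·3.000) / (5) = 1.800
  v = (3 - (-2)·1.000) / (4) = 1.250
Iteration 2:
  u = (-3 - (-4)·1.250) / (5) = 0.400
  v = (3 - (-2)·1.800) / (4) = 1.650
Change: (-1.400, 0.400) → max |·| = 1.400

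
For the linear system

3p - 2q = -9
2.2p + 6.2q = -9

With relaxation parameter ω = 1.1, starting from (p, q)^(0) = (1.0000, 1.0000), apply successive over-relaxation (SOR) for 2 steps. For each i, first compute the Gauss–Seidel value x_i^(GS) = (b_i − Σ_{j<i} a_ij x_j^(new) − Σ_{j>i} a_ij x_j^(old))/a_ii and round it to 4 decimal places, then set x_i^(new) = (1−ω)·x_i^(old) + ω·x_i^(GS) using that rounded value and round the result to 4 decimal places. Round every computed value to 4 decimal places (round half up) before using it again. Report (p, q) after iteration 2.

(-3.5144, -0.1595)

Iteration 1:
  p: GS value = (-9 - (-2)·1.0000) / (3) = -2.3333;  p ← (1−ω)·1.0000 + ω·-2.3333 = -2.6666
  q: GS value = (-9 - (2.2)·-2.6666) / (6.2) = -0.5054;  q ← (1−ω)·1.0000 + ω·-0.5054 = -0.6559
Iteration 2:
  p: GS value = (-9 - (-2)·-0.6559) / (3) = -3.4373;  p ← (1−ω)·-2.6666 + ω·-3.4373 = -3.5144
  q: GS value = (-9 - (2.2)·-3.5144) / (6.2) = -0.2046;  q ← (1−ω)·-0.6559 + ω·-0.2046 = -0.1595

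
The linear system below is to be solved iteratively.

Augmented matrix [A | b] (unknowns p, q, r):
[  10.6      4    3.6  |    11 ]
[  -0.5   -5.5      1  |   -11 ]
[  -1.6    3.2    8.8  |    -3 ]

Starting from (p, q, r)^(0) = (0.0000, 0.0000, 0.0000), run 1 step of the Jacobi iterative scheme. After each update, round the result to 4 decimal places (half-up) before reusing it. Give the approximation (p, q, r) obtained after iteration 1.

(1.0377, 2.0000, -0.3409)

Iteration 1:
  p = (11 - (4)·0.0000 - (3.6)·0.0000) / (10.6) = 1.0377
  q = (-11 - (-0.5)·0.0000 - (1)·0.0000) / (-5.5) = 2.0000
  r = (-3 - (-1.6)·0.0000 - (3.2)·0.0000) / (8.8) = -0.3409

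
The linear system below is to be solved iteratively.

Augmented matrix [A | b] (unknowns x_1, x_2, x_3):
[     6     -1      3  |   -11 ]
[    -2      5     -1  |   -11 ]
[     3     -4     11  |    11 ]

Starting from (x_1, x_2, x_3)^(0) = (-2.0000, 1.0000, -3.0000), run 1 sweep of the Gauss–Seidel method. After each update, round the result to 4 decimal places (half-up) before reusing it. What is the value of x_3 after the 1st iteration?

0.0030

Iteration 1:
  x_1 = (-11 - (-1)·1.0000 - (3)·-3.0000) / (6) = -0.1667
  x_2 = (-11 - (-2)·-0.1667 - (-1)·-3.0000) / (5) = -2.8667
  x_3 = (11 - (3)·-0.1667 - (-4)·-2.8667) / (11) = 0.0030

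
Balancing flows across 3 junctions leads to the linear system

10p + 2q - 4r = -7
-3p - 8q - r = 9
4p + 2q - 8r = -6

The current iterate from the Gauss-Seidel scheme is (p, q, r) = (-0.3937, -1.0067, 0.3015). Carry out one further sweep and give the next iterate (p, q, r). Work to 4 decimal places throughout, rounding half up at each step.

(-0.3781, -1.0209, 0.3057)

One sweep:
  p = (-7 - (2)·-1.0067 - (-4)·0.3015) / (10) = -0.3781
  q = (9 - (-3)·-0.3781 - (-1)·0.3015) / (-8) = -1.0209
  r = (-6 - (4)·-0.3781 - (2)·-1.0209) / (-8) = 0.3057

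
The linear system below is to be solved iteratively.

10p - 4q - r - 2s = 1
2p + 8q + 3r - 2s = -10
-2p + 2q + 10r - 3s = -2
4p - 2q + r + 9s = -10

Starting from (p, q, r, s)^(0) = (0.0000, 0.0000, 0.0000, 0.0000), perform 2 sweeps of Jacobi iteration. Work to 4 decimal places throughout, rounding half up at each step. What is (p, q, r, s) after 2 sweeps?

(-0.6422, -1.4778, -0.2633, -1.4111)

Iteration 1:
  p = (1 - (-4)·0.0000 - (-1)·0.0000 - (-2)·0.0000) / (10) = 0.1000
  q = (-10 - (2)·0.0000 - (3)·0.0000 - (-2)·0.0000) / (8) = -1.2500
  r = (-2 - (-2)·0.0000 - (2)·0.0000 - (-3)·0.0000) / (10) = -0.2000
  s = (-10 - (4)·0.0000 - (-2)·0.0000 - (1)·0.0000) / (9) = -1.1111
Iteration 2:
  p = (1 - (-4)·-1.2500 - (-1)·-0.2000 - (-2)·-1.1111) / (10) = -0.6422
  q = (-10 - (2)·0.1000 - (3)·-0.2000 - (-2)·-1.1111) / (8) = -1.4778
  r = (-2 - (-2)·0.1000 - (2)·-1.2500 - (-3)·-1.1111) / (10) = -0.2633
  s = (-10 - (4)·0.1000 - (-2)·-1.2500 - (1)·-0.2000) / (9) = -1.4111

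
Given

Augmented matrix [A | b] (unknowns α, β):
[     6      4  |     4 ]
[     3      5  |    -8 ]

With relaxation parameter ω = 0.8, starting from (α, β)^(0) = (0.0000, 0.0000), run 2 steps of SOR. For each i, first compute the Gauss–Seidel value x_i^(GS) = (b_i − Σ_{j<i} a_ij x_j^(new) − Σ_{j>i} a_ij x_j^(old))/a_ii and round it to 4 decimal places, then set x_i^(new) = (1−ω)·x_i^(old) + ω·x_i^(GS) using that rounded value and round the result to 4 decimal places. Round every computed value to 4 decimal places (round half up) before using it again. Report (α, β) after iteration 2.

Iteration 1:
  α: GS value = (4 - (4)·0.0000) / (6) = 0.6667;  α ← (1−ω)·0.0000 + ω·0.6667 = 0.5334
  β: GS value = (-8 - (3)·0.5334) / (5) = -1.9200;  β ← (1−ω)·0.0000 + ω·-1.9200 = -1.5360
Iteration 2:
  α: GS value = (4 - (4)·-1.5360) / (6) = 1.6907;  α ← (1−ω)·0.5334 + ω·1.6907 = 1.4592
  β: GS value = (-8 - (3)·1.4592) / (5) = -2.4755;  β ← (1−ω)·-1.5360 + ω·-2.4755 = -2.2876

(1.4592, -2.2876)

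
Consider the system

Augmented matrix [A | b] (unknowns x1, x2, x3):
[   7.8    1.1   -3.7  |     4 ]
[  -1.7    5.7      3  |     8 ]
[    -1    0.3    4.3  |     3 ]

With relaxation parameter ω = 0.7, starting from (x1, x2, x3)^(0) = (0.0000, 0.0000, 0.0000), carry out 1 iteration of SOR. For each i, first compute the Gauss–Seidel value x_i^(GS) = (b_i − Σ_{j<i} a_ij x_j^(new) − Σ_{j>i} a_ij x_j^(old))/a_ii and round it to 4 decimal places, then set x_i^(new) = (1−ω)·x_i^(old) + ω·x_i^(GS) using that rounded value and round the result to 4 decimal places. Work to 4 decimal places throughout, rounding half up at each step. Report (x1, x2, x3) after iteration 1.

Iteration 1:
  x1: GS value = (4 - (1.1)·0.0000 - (-3.7)·0.0000) / (7.8) = 0.5128;  x1 ← (1−ω)·0.0000 + ω·0.5128 = 0.3590
  x2: GS value = (8 - (-1.7)·0.3590 - (3)·0.0000) / (5.7) = 1.5106;  x2 ← (1−ω)·0.0000 + ω·1.5106 = 1.0574
  x3: GS value = (3 - (-1)·0.3590 - (0.3)·1.0574) / (4.3) = 0.7074;  x3 ← (1−ω)·0.0000 + ω·0.7074 = 0.4952

(0.3590, 1.0574, 0.4952)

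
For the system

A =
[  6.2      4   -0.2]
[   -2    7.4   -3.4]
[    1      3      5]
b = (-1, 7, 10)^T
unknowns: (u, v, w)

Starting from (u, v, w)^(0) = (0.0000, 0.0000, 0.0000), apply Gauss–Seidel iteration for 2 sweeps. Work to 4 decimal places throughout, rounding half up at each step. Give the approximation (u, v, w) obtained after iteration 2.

Iteration 1:
  u = (-1 - (4)·0.0000 - (-0.2)·0.0000) / (6.2) = -0.1613
  v = (7 - (-2)·-0.1613 - (-3.4)·0.0000) / (7.4) = 0.9024
  w = (10 - (1)·-0.1613 - (3)·0.9024) / (5) = 1.4908
Iteration 2:
  u = (-1 - (4)·0.9024 - (-0.2)·1.4908) / (6.2) = -0.6954
  v = (7 - (-2)·-0.6954 - (-3.4)·1.4908) / (7.4) = 1.4430
  w = (10 - (1)·-0.6954 - (3)·1.4430) / (5) = 1.2733

(-0.6954, 1.4430, 1.2733)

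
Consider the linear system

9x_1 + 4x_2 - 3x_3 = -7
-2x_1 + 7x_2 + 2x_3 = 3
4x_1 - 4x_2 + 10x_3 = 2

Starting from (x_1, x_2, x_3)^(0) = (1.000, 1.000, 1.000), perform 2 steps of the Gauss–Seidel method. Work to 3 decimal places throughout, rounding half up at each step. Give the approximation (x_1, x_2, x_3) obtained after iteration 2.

(-0.558, 0.123, 0.472)

Iteration 1:
  x_1 = (-7 - (4)·1.000 - (-3)·1.000) / (9) = -0.889
  x_2 = (3 - (-2)·-0.889 - (2)·1.000) / (7) = -0.111
  x_3 = (2 - (4)·-0.889 - (-4)·-0.111) / (10) = 0.511
Iteration 2:
  x_1 = (-7 - (4)·-0.111 - (-3)·0.511) / (9) = -0.558
  x_2 = (3 - (-2)·-0.558 - (2)·0.511) / (7) = 0.123
  x_3 = (2 - (4)·-0.558 - (-4)·0.123) / (10) = 0.472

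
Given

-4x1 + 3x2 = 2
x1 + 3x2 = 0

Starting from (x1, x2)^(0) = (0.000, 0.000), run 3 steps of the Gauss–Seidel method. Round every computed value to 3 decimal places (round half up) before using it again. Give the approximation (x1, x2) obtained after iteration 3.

Iteration 1:
  x1 = (2 - (3)·0.000) / (-4) = -0.500
  x2 = (0 - (1)·-0.500) / (3) = 0.167
Iteration 2:
  x1 = (2 - (3)·0.167) / (-4) = -0.375
  x2 = (0 - (1)·-0.375) / (3) = 0.125
Iteration 3:
  x1 = (2 - (3)·0.125) / (-4) = -0.406
  x2 = (0 - (1)·-0.406) / (3) = 0.135

(-0.406, 0.135)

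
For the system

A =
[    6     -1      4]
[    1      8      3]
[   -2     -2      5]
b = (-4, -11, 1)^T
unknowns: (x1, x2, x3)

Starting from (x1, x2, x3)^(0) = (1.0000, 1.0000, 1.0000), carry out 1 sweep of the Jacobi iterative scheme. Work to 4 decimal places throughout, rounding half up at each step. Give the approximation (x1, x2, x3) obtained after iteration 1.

Iteration 1:
  x1 = (-4 - (-1)·1.0000 - (4)·1.0000) / (6) = -1.1667
  x2 = (-11 - (1)·1.0000 - (3)·1.0000) / (8) = -1.8750
  x3 = (1 - (-2)·1.0000 - (-2)·1.0000) / (5) = 1.0000

(-1.1667, -1.8750, 1.0000)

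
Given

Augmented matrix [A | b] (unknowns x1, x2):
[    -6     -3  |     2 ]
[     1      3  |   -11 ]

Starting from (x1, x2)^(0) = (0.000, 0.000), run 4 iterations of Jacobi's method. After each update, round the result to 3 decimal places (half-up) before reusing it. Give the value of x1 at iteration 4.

1.750

Iteration 1:
  x1 = (2 - (-3)·0.000) / (-6) = -0.333
  x2 = (-11 - (1)·0.000) / (3) = -3.667
Iteration 2:
  x1 = (2 - (-3)·-3.667) / (-6) = 1.500
  x2 = (-11 - (1)·-0.333) / (3) = -3.556
Iteration 3:
  x1 = (2 - (-3)·-3.556) / (-6) = 1.445
  x2 = (-11 - (1)·1.500) / (3) = -4.167
Iteration 4:
  x1 = (2 - (-3)·-4.167) / (-6) = 1.750
  x2 = (-11 - (1)·1.445) / (3) = -4.148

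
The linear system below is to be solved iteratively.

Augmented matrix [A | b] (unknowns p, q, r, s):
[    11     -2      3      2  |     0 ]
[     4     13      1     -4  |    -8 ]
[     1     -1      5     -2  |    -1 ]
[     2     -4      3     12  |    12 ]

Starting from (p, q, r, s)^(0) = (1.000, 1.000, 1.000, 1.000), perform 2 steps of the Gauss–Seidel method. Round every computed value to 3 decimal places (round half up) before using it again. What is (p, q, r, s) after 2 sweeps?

(-0.271, -0.271, 0.159, 0.915)

Iteration 1:
  p = (0 - (-2)·1.000 - (3)·1.000 - (2)·1.000) / (11) = -0.273
  q = (-8 - (4)·-0.273 - (1)·1.000 - (-4)·1.000) / (13) = -0.301
  r = (-1 - (1)·-0.273 - (-1)·-0.301 - (-2)·1.000) / (5) = 0.194
  s = (12 - (2)·-0.273 - (-4)·-0.301 - (3)·0.194) / (12) = 0.897
Iteration 2:
  p = (0 - (-2)·-0.301 - (3)·0.194 - (2)·0.897) / (11) = -0.271
  q = (-8 - (4)·-0.271 - (1)·0.194 - (-4)·0.897) / (13) = -0.271
  r = (-1 - (1)·-0.271 - (-1)·-0.271 - (-2)·0.897) / (5) = 0.159
  s = (12 - (2)·-0.271 - (-4)·-0.271 - (3)·0.159) / (12) = 0.915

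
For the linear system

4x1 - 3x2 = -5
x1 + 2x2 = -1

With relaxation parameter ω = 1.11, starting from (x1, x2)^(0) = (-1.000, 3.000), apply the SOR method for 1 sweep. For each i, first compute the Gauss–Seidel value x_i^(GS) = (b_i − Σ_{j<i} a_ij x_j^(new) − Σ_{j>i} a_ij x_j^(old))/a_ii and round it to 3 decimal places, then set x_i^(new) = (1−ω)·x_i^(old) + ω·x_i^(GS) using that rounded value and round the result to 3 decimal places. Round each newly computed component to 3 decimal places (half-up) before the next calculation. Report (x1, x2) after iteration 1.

Iteration 1:
  x1: GS value = (-5 - (-3)·3.000) / (4) = 1.000;  x1 ← (1−ω)·-1.000 + ω·1.000 = 1.220
  x2: GS value = (-1 - (1)·1.220) / (2) = -1.110;  x2 ← (1−ω)·3.000 + ω·-1.110 = -1.562

(1.220, -1.562)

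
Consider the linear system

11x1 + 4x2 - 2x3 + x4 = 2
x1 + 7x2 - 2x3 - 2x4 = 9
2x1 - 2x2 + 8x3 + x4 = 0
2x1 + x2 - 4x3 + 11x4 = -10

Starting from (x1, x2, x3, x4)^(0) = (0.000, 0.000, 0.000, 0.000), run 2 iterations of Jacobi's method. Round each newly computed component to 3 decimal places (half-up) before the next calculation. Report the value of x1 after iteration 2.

-0.203

Iteration 1:
  x1 = (2 - (4)·0.000 - (-2)·0.000 - (1)·0.000) / (11) = 0.182
  x2 = (9 - (1)·0.000 - (-2)·0.000 - (-2)·0.000) / (7) = 1.286
  x3 = (0 - (2)·0.000 - (-2)·0.000 - (1)·0.000) / (8) = 0.000
  x4 = (-10 - (2)·0.000 - (1)·0.000 - (-4)·0.000) / (11) = -0.909
Iteration 2:
  x1 = (2 - (4)·1.286 - (-2)·0.000 - (1)·-0.909) / (11) = -0.203
  x2 = (9 - (1)·0.182 - (-2)·0.000 - (-2)·-0.909) / (7) = 1.000
  x3 = (0 - (2)·0.182 - (-2)·1.286 - (1)·-0.909) / (8) = 0.390
  x4 = (-10 - (2)·0.182 - (1)·1.286 - (-4)·0.000) / (11) = -1.059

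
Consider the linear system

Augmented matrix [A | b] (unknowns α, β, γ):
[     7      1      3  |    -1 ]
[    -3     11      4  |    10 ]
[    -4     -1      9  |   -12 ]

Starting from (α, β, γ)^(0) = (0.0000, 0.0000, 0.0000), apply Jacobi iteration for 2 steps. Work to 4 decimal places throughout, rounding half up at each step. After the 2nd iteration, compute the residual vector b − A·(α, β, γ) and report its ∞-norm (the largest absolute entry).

2.2120

Iteration 1:
  α = (-1 - (1)·0.0000 - (3)·0.0000) / (7) = -0.1429
  β = (10 - (-3)·0.0000 - (4)·0.0000) / (11) = 0.9091
  γ = (-12 - (-4)·0.0000 - (-1)·0.0000) / (9) = -1.3333
Iteration 2:
  α = (-1 - (1)·0.9091 - (3)·-1.3333) / (7) = 0.2987
  β = (10 - (-3)·-0.1429 - (4)·-1.3333) / (11) = 1.3550
  γ = (-12 - (-4)·-0.1429 - (-1)·0.9091) / (9) = -1.2958
Residual b − A·x = (-0.5585, 1.1743, 2.2120); ∞-norm = 2.2120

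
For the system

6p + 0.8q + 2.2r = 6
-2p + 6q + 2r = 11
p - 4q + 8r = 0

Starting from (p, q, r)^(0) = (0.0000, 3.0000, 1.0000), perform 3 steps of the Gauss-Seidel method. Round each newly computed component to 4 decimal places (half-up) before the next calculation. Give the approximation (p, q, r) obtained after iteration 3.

(0.4691, 1.7192, 0.8010)

Iteration 1:
  p = (6 - (0.8)·3.0000 - (2.2)·1.0000) / (6) = 0.2333
  q = (11 - (-2)·0.2333 - (2)·1.0000) / (6) = 1.5778
  r = (0 - (1)·0.2333 - (-4)·1.5778) / (8) = 0.7597
Iteration 2:
  p = (6 - (0.8)·1.5778 - (2.2)·0.7597) / (6) = 0.5111
  q = (11 - (-2)·0.5111 - (2)·0.7597) / (6) = 1.7505
  r = (0 - (1)·0.5111 - (-4)·1.7505) / (8) = 0.8114
Iteration 3:
  p = (6 - (0.8)·1.7505 - (2.2)·0.8114) / (6) = 0.4691
  q = (11 - (-2)·0.4691 - (2)·0.8114) / (6) = 1.7192
  r = (0 - (1)·0.4691 - (-4)·1.7192) / (8) = 0.8010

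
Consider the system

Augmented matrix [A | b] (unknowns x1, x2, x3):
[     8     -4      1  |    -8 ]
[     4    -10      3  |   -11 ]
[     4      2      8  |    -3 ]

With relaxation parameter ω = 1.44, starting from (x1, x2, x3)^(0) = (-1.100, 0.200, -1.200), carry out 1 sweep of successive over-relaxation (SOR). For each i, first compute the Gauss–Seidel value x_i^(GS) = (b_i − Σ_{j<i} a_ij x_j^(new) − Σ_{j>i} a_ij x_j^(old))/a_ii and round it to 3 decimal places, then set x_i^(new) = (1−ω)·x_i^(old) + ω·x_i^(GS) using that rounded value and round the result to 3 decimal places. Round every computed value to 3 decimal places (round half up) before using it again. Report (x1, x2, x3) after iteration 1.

Iteration 1:
  x1: GS value = (-8 - (-4)·0.200 - (1)·-1.200) / (8) = -0.750;  x1 ← (1−ω)·-1.100 + ω·-0.750 = -0.596
  x2: GS value = (-11 - (4)·-0.596 - (3)·-1.200) / (-10) = 0.502;  x2 ← (1−ω)·0.200 + ω·0.502 = 0.635
  x3: GS value = (-3 - (4)·-0.596 - (2)·0.635) / (8) = -0.236;  x3 ← (1−ω)·-1.200 + ω·-0.236 = 0.188

(-0.596, 0.635, 0.188)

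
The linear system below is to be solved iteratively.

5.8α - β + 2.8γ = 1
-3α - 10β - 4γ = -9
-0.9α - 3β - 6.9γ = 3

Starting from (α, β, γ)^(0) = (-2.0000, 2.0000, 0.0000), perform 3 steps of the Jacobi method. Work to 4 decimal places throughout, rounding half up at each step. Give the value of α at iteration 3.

0.9301

Iteration 1:
  α = (1 - (-1)·2.0000 - (2.8)·0.0000) / (5.8) = 0.5172
  β = (-9 - (-3)·-2.0000 - (-4)·0.0000) / (-10) = 1.5000
  γ = (3 - (-0.9)·-2.0000 - (-3)·2.0000) / (-6.9) = -1.0435
Iteration 2:
  α = (1 - (-1)·1.5000 - (2.8)·-1.0435) / (5.8) = 0.9348
  β = (-9 - (-3)·0.5172 - (-4)·-1.0435) / (-10) = 1.1622
  γ = (3 - (-0.9)·0.5172 - (-3)·1.5000) / (-6.9) = -1.1544
Iteration 3:
  α = (1 - (-1)·1.1622 - (2.8)·-1.1544) / (5.8) = 0.9301
  β = (-9 - (-3)·0.9348 - (-4)·-1.1544) / (-10) = 1.0813
  γ = (3 - (-0.9)·0.9348 - (-3)·1.1622) / (-6.9) = -1.0620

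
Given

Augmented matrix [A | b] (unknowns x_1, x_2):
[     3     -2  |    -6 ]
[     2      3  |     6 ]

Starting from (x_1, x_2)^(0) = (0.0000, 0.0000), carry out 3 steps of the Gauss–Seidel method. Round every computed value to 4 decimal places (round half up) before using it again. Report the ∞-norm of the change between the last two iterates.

0.9876

Iteration 1:
  x_1 = (-6 - (-2)·0.0000) / (3) = -2.0000
  x_2 = (6 - (2)·-2.0000) / (3) = 3.3333
Iteration 2:
  x_1 = (-6 - (-2)·3.3333) / (3) = 0.2222
  x_2 = (6 - (2)·0.2222) / (3) = 1.8519
Iteration 3:
  x_1 = (-6 - (-2)·1.8519) / (3) = -0.7654
  x_2 = (6 - (2)·-0.7654) / (3) = 2.5103
Change: (-0.9876, 0.6584) → max |·| = 0.9876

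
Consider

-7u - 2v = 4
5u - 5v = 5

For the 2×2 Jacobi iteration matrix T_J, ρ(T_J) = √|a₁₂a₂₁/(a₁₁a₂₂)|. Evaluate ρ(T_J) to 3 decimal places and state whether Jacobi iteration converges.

0.535

a₁₂a₂₁/(a₁₁a₂₂) = (-2)·(5) / ((-7)·(-5)) = -0.285714
ρ = √|-0.285714| = √0.285714 = 0.535
ρ < 1, so Jacobi converges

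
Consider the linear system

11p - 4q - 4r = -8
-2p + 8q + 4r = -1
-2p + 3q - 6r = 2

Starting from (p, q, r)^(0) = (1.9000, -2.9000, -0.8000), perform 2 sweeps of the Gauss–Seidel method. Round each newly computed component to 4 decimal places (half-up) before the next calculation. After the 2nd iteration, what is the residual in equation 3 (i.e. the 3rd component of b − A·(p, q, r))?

Iteration 1:
  p = (-8 - (-4)·-2.9000 - (-4)·-0.8000) / (11) = -2.0727
  q = (-1 - (-2)·-2.0727 - (4)·-0.8000) / (8) = -0.2432
  r = (2 - (-2)·-2.0727 - (3)·-0.2432) / (-6) = 0.2360
Iteration 2:
  p = (-8 - (-4)·-0.2432 - (-4)·0.2360) / (11) = -0.7299
  q = (-1 - (-2)·-0.7299 - (4)·0.2360) / (8) = -0.4255
  r = (2 - (-2)·-0.7299 - (3)·-0.4255) / (-6) = -0.3028
Residual b − A·x = (-2.8843, 2.1554, -0.0001)

-0.0001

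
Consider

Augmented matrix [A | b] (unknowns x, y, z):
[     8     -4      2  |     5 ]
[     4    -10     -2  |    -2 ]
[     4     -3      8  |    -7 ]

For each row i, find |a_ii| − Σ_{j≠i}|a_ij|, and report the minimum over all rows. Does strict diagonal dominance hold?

1

row 1: |8| − (4+2) = 2
row 2: |-10| − (4+2) = 4
row 3: |8| − (4+3) = 1
minimum over rows = 1 → strictly diagonally dominant (convergence guaranteed)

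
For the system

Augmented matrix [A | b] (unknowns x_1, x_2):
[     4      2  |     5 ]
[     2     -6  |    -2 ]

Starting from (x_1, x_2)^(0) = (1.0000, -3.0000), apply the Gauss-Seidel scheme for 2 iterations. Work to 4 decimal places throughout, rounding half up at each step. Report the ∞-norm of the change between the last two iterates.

2.1250

Iteration 1:
  x_1 = (5 - (2)·-3.0000) / (4) = 2.7500
  x_2 = (-2 - (2)·2.7500) / (-6) = 1.2500
Iteration 2:
  x_1 = (5 - (2)·1.2500) / (4) = 0.6250
  x_2 = (-2 - (2)·0.6250) / (-6) = 0.5417
Change: (-2.1250, -0.7083) → max |·| = 2.1250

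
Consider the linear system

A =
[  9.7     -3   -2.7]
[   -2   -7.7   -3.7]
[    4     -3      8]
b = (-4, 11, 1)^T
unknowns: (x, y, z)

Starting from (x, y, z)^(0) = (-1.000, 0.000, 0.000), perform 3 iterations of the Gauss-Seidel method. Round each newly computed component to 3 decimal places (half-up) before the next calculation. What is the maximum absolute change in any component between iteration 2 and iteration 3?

0.183

Iteration 1:
  x = (-4 - (-3)·0.000 - (-2.7)·0.000) / (9.7) = -0.412
  y = (11 - (-2)·-0.412 - (-3.7)·0.000) / (-7.7) = -1.322
  z = (1 - (4)·-0.412 - (-3)·-1.322) / (8) = -0.165
Iteration 2:
  x = (-4 - (-3)·-1.322 - (-2.7)·-0.165) / (9.7) = -0.867
  y = (11 - (-2)·-0.867 - (-3.7)·-0.165) / (-7.7) = -1.124
  z = (1 - (4)·-0.867 - (-3)·-1.124) / (8) = 0.137
Iteration 3:
  x = (-4 - (-3)·-1.124 - (-2.7)·0.137) / (9.7) = -0.722
  y = (11 - (-2)·-0.722 - (-3.7)·0.137) / (-7.7) = -1.307
  z = (1 - (4)·-0.722 - (-3)·-1.307) / (8) = -0.004
Change: (0.145, -0.183, -0.141) → max |·| = 0.183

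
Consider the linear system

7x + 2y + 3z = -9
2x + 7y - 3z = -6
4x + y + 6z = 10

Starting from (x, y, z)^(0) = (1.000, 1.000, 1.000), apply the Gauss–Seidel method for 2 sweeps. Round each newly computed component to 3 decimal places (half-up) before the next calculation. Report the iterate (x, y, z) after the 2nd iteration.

(-2.602, 1.162, 3.208)

Iteration 1:
  x = (-9 - (2)·1.000 - (3)·1.000) / (7) = -2.000
  y = (-6 - (2)·-2.000 - (-3)·1.000) / (7) = 0.143
  z = (10 - (4)·-2.000 - (1)·0.143) / (6) = 2.976
Iteration 2:
  x = (-9 - (2)·0.143 - (3)·2.976) / (7) = -2.602
  y = (-6 - (2)·-2.602 - (-3)·2.976) / (7) = 1.162
  z = (10 - (4)·-2.602 - (1)·1.162) / (6) = 3.208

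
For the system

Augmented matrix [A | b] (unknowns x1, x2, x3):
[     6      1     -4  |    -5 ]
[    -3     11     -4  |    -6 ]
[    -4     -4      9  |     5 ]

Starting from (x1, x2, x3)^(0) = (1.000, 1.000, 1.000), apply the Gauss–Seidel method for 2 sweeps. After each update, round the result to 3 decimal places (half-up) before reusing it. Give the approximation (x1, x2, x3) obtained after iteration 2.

(-0.597, -0.604, 0.022)

Iteration 1:
  x1 = (-5 - (1)·1.000 - (-4)·1.000) / (6) = -0.333
  x2 = (-6 - (-3)·-0.333 - (-4)·1.000) / (11) = -0.273
  x3 = (5 - (-4)·-0.333 - (-4)·-0.273) / (9) = 0.286
Iteration 2:
  x1 = (-5 - (1)·-0.273 - (-4)·0.286) / (6) = -0.597
  x2 = (-6 - (-3)·-0.597 - (-4)·0.286) / (11) = -0.604
  x3 = (5 - (-4)·-0.597 - (-4)·-0.604) / (9) = 0.022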